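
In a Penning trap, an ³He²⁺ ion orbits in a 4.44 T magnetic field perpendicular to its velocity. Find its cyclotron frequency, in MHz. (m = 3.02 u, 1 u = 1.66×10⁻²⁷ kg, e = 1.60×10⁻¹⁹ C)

f = qB/(2πm) = (2×1.60×10^-19)(4.44) / [2π(5.01×10^-27)] = 4.51×10^7 Hz.

f ≈ 45.1 MHz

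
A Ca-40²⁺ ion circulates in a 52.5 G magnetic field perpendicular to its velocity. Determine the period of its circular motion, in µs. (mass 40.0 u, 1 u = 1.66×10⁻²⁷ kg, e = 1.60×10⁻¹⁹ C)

T ≈ 248 µs

The cyclotron period is independent of speed: T = 2πm/(qB).
T = 2π(6.64×10^-26) / [(2×1.60×10^-19)(5.25×10^-3)] = 2.48×10^-4 s.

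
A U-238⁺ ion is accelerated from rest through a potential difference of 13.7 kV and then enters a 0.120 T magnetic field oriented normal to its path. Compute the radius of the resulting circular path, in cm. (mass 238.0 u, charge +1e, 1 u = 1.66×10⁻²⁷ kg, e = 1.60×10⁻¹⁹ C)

The kinetic energy gained is K = qV = (1×1.60×10^-19)(1.37×10^4) = 2.19×10^-15 J.
v = √(2K/m) = 1.05×10^5 m/s.
r = mv/(qB) = (3.95×10^-25)(1.05×10^5) / [(1×1.60×10^-19)(0.120)] = 2.17 m.

r ≈ 217 cm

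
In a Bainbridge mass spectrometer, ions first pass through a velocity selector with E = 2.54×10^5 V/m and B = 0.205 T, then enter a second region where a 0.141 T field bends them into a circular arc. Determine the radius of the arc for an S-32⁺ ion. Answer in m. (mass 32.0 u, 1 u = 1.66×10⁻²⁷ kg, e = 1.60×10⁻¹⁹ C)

r ≈ 2.92 m

The selector passes v = E/B = 2.54×10^5/0.205 = 1.24×10^6 m/s.
In the deflection region, r = mv/(qB₂) = (5.31×10^-26)(1.24×10^6) / [(1×1.60×10^-19)(0.141)] = 2.92 m.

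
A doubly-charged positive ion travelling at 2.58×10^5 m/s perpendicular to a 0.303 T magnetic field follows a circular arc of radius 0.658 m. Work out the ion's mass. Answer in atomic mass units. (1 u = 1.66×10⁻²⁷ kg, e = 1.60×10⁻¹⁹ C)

m ≈ 149 u

qvB = mv²/r ⇒ m = qBr/v.
m = (2×1.60×10^-19)(0.303)(0.658) / (2.58×10^5) = 2.47×10^-25 kg = 149 u.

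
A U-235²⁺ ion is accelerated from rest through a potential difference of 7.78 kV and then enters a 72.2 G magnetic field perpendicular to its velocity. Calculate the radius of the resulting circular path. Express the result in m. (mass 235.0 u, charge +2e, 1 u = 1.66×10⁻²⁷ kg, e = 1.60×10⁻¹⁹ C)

r ≈ 19.1 m

The kinetic energy gained is K = qV = (2×1.60×10^-19)(7780) = 2.49×10^-15 J.
v = √(2K/m) = 1.13×10^5 m/s.
r = mv/(qB) = (3.90×10^-25)(1.13×10^5) / [(2×1.60×10^-19)(7.22×10^-3)] = 19.1 m.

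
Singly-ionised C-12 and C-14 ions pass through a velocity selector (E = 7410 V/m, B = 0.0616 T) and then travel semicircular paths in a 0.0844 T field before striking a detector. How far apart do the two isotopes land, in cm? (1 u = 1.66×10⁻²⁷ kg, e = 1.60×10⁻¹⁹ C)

Δd ≈ 5.91 cm

Both emerge at v = E/B₁ = 1.20×10^5 m/s.
r = mv/(qB₂), so r₁ = 0.1774 m and r₂ = 0.2070 m, giving Δr = 0.0296 m.
After a semicircle each ion lands a diameter 2r from the entry slit, so the separation is 2Δr = 0.0591 m.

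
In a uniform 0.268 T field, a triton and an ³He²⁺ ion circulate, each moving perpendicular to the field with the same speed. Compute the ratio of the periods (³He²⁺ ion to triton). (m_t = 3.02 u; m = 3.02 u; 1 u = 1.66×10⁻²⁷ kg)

ratio ≈ 0.500

T = 2πm/(qB) is independent of speed, so T₂/T₁ = (m₂/q₂)/(m₁/q₁).
T_{³He²⁺ ion}/T_{triton} = (5.01×10^-27/2e) / (5.01×10^-27/1e) = 0.500.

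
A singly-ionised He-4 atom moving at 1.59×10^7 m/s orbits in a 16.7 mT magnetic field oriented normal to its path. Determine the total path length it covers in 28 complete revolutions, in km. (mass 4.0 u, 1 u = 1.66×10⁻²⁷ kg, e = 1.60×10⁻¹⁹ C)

r = mv/(qB) = 39.5 m, so one revolution covers 2πr = 248 m.
In 28 revolutions: L = 28·2πr = 6950 m.

L ≈ 6.95 km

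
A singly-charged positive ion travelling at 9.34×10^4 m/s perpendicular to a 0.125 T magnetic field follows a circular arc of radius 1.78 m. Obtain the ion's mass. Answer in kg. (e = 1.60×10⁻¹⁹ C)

m ≈ 3.81×10^-25 kg

qvB = mv²/r ⇒ m = qBr/v.
m = (1×1.60×10^-19)(0.125)(1.78) / (9.34×10^4) = 3.81×10^-25 kg.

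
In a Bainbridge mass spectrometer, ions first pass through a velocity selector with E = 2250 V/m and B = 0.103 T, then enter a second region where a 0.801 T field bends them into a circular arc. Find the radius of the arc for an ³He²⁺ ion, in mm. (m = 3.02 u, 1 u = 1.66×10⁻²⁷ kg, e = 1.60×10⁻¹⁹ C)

The selector passes v = E/B = 2250/0.103 = 2.18×10^4 m/s.
In the deflection region, r = mv/(qB₂) = (5.01×10^-27)(2.18×10^4) / [(2×1.60×10^-19)(0.801)] = 4.27×10^-4 m.

r ≈ 0.427 mm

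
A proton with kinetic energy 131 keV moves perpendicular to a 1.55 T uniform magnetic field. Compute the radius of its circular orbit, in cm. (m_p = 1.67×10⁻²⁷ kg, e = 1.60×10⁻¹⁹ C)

r ≈ 3.37 cm

Convert the energy: K = 131 keV = 2.10×10^-14 J.
v = √(2K/m) = √(2·2.10×10^-14/1.67×10^-27) = 5.01×10^6 m/s.
r = mv/(qB) = (1.67×10^-27)(5.01×10^6) / [(1×1.60×10^-19)(1.55)] = 0.0337 m.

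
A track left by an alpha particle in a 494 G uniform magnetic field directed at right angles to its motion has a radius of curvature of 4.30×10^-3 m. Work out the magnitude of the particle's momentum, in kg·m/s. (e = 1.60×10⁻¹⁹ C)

p ≈ 6.80×10^-23 kg·m/s

Since qvB = mv²/r, the momentum p = mv = qBr.
p = (2×1.60×10^-19)(0.0494)(4.30×10^-3) = 6.80×10^-23 kg·m/s.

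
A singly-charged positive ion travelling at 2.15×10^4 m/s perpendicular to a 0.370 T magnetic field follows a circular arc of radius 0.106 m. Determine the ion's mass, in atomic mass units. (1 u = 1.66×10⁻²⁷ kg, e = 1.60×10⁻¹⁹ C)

qvB = mv²/r ⇒ m = qBr/v.
m = (1×1.60×10^-19)(0.370)(0.106) / (2.15×10^4) = 2.92×10^-25 kg = 176 u.

m ≈ 176 u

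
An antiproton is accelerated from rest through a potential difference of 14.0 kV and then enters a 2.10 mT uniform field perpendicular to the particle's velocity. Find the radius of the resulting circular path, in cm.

r ≈ 814 cm

The kinetic energy gained is K = qV = (1×1.60×10^-19)(1.40×10^4) = 2.24×10^-15 J.
v = √(2K/m) = 1.64×10^6 m/s.
r = mv/(qB) = (1.67×10^-27)(1.64×10^6) / [(1×1.60×10^-19)(2.10×10^-3)] = 8.14 m.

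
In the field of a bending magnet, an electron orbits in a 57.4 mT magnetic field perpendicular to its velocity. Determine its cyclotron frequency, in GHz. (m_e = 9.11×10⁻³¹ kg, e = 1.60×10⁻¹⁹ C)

f ≈ 1.60 GHz

f = qB/(2πm) = (1×1.60×10^-19)(0.0574) / [2π(9.11×10^-31)] = 1.60×10^9 Hz.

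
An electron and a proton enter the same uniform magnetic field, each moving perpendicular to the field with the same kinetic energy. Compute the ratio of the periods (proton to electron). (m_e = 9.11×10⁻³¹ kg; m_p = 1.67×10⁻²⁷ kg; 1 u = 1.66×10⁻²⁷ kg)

ratio ≈ 1830

T = 2πm/(qB) is independent of speed, so T₂/T₁ = (m₂/q₂)/(m₁/q₁).
T_{proton}/T_{electron} = (1.67×10^-27/1e) / (9.11×10^-31/1e) = 1830.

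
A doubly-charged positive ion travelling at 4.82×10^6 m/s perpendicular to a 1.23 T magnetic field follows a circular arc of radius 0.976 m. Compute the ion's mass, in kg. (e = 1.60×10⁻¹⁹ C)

qvB = mv²/r ⇒ m = qBr/v.
m = (2×1.60×10^-19)(1.23)(0.976) / (4.82×10^6) = 7.97×10^-26 kg.

m ≈ 7.97×10^-26 kg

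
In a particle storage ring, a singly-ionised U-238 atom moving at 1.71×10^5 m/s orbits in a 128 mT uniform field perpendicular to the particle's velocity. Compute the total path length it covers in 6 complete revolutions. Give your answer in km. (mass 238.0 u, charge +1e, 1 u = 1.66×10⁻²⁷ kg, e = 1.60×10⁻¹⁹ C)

L ≈ 0.124 km

r = mv/(qB) = 3.30 m, so one revolution covers 2πr = 20.7 m.
In 6 revolutions: L = 6·2πr = 124 m.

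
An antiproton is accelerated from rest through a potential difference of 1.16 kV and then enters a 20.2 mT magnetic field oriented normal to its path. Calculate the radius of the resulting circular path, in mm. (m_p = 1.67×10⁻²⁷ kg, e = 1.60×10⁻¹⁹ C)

The kinetic energy gained is K = qV = (1×1.60×10^-19)(1160) = 1.86×10^-16 J.
v = √(2K/m) = 4.71×10^5 m/s.
r = mv/(qB) = (1.67×10^-27)(4.71×10^5) / [(1×1.60×10^-19)(0.0202)] = 0.244 m.

r ≈ 244 mm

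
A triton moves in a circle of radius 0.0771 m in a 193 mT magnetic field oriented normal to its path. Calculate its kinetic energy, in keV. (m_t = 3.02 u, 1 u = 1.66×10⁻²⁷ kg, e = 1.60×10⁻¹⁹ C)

v = qBr/m = (1×1.60×10^-19)(0.193)(0.0771) / (5.01×10^-27) = 4.75×10^5 m/s.
K = ½mv² = 0.5·(5.01×10^-27)·(4.75×10^5)² = 5.65×10^-16 J = 3.53 keV.

K ≈ 3.53 keV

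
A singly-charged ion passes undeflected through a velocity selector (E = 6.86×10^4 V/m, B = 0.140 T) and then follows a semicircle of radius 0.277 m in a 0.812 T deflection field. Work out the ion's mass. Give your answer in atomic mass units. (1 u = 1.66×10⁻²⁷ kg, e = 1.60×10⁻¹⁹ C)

v = E/B₁ = 4.90×10^5 m/s.
From r = mv/(qB₂), m = qB₂r/v = (1×1.60×10^-19)(0.812)(0.277) / (4.90×10^5) = 7.34×10^-26 kg.
In atomic mass units: m = 7.34×10^-26 / 1.66×10^-27 = 44.2 u.

m ≈ 44.2 u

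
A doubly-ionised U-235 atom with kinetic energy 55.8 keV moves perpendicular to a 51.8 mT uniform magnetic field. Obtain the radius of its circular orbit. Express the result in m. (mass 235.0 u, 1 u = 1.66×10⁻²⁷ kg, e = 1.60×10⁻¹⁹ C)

Convert the energy: K = 55.8 keV = 8.93×10^-15 J.
v = √(2K/m) = √(2·8.93×10^-15/3.90×10^-25) = 2.14×10^5 m/s.
r = mv/(qB) = (3.90×10^-25)(2.14×10^5) / [(2×1.60×10^-19)(0.0518)] = 5.04 m.

r ≈ 5.04 m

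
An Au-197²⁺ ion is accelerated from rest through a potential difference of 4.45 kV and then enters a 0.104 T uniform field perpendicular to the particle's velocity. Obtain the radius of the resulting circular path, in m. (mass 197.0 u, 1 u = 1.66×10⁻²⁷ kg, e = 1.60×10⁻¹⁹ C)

The kinetic energy gained is K = qV = (2×1.60×10^-19)(4450) = 1.42×10^-15 J.
v = √(2K/m) = 9.33×10^4 m/s.
r = mv/(qB) = (3.27×10^-25)(9.33×10^4) / [(2×1.60×10^-19)(0.104)] = 0.917 m.

r ≈ 0.917 m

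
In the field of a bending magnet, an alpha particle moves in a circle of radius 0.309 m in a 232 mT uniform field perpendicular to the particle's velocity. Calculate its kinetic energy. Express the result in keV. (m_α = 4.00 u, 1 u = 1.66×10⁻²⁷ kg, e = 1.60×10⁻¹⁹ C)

K ≈ 248 keV

v = qBr/m = (2×1.60×10^-19)(0.232)(0.309) / (6.64×10^-27) = 3.45×10^6 m/s.
K = ½mv² = 0.5·(6.64×10^-27)·(3.45×10^6)² = 3.96×10^-14 J = 248 keV.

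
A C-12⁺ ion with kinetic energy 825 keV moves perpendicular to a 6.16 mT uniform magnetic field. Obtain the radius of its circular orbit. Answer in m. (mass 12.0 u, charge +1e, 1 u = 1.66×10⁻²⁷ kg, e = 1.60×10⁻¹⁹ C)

Convert the energy: K = 825 keV = 1.32×10^-13 J.
v = √(2K/m) = √(2·1.32×10^-13/1.99×10^-26) = 3.64×10^6 m/s.
r = mv/(qB) = (1.99×10^-26)(3.64×10^6) / [(1×1.60×10^-19)(6.16×10^-3)] = 73.6 m.

r ≈ 73.6 m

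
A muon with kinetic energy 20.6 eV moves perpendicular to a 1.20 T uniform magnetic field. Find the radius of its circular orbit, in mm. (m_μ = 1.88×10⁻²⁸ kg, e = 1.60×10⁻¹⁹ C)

r ≈ 0.183 mm

Convert the energy: K = 20.6 eV = 3.30×10^-18 J.
v = √(2K/m) = √(2·3.30×10^-18/1.88×10^-28) = 1.87×10^5 m/s.
r = mv/(qB) = (1.88×10^-28)(1.87×10^5) / [(1×1.60×10^-19)(1.20)] = 1.83×10^-4 m.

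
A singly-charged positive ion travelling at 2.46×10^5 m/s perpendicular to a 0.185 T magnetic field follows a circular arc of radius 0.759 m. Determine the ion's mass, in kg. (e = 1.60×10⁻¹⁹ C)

m ≈ 9.13×10^-26 kg

qvB = mv²/r ⇒ m = qBr/v.
m = (1×1.60×10^-19)(0.185)(0.759) / (2.46×10^5) = 9.13×10^-26 kg.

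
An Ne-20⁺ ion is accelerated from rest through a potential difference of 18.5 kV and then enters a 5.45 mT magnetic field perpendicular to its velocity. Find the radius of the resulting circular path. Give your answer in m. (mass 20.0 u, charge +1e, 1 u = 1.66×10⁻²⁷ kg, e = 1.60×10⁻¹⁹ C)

r ≈ 16.1 m

The kinetic energy gained is K = qV = (1×1.60×10^-19)(1.85×10^4) = 2.96×10^-15 J.
v = √(2K/m) = 4.22×10^5 m/s.
r = mv/(qB) = (3.32×10^-26)(4.22×10^5) / [(1×1.60×10^-19)(5.45×10^-3)] = 16.1 m.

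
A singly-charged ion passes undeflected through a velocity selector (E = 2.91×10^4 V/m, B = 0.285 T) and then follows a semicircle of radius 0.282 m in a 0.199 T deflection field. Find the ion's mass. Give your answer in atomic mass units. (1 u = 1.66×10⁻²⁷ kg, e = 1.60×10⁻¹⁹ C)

v = E/B₁ = 1.02×10^5 m/s.
From r = mv/(qB₂), m = qB₂r/v = (1×1.60×10^-19)(0.199)(0.282) / (1.02×10^5) = 8.79×10^-26 kg.
In atomic mass units: m = 8.79×10^-26 / 1.66×10^-27 = 53.0 u.

m ≈ 53.0 u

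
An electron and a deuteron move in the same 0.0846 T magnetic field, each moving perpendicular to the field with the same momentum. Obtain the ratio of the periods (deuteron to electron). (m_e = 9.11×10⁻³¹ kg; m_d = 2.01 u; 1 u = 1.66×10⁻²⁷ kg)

T = 2πm/(qB) is independent of speed, so T₂/T₁ = (m₂/q₂)/(m₁/q₁).
T_{deuteron}/T_{electron} = (3.34×10^-27/1e) / (9.11×10^-31/1e) = 3660.

ratio ≈ 3660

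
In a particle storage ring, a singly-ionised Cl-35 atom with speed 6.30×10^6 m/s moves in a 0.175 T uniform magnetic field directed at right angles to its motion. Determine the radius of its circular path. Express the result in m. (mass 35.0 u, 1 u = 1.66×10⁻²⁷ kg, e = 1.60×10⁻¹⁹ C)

r ≈ 13.1 m

The magnetic force provides the centripetal force: qvB = mv²/r, so r = mv/(qB).
r = (5.81×10^-26 kg)(6.30×10^6 m/s) / [(1×1.60×10^-19 C)(0.175 T)] = 13.1 m.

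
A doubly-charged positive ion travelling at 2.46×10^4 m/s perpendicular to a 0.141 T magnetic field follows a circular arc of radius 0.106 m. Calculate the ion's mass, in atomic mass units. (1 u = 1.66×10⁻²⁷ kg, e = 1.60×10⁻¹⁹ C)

m ≈ 117 u

qvB = mv²/r ⇒ m = qBr/v.
m = (2×1.60×10^-19)(0.141)(0.106) / (2.46×10^4) = 1.94×10^-25 kg = 117 u.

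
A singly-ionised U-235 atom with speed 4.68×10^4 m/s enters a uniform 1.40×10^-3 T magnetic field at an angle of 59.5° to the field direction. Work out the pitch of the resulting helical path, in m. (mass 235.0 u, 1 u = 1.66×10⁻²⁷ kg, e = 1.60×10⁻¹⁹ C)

pitch ≈ 260 m

The velocity component along B is v∥ = v cos59.5° = 2.38×10^4 m/s.
The cyclotron period T = 2πm/(qB) = 0.0109 s is set by m, q, B alone.
Pitch = v∥·T = (2.38×10^4)(0.0109) = 260 m.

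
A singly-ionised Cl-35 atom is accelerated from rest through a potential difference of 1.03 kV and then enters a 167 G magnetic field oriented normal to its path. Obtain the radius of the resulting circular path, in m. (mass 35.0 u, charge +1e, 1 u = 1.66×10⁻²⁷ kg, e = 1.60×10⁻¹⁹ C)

The kinetic energy gained is K = qV = (1×1.60×10^-19)(1030) = 1.65×10^-16 J.
v = √(2K/m) = 7.53×10^4 m/s.
r = mv/(qB) = (5.81×10^-26)(7.53×10^4) / [(1×1.60×10^-19)(0.0167)] = 1.64 m.

r ≈ 1.64 m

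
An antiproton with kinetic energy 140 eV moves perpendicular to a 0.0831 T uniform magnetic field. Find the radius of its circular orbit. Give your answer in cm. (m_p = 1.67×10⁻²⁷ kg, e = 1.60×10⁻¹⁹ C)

r ≈ 2.06 cm

Convert the energy: K = 140 eV = 2.24×10^-17 J.
v = √(2K/m) = √(2·2.24×10^-17/1.67×10^-27) = 1.64×10^5 m/s.
r = mv/(qB) = (1.67×10^-27)(1.64×10^5) / [(1×1.60×10^-19)(0.0831)] = 0.0206 m.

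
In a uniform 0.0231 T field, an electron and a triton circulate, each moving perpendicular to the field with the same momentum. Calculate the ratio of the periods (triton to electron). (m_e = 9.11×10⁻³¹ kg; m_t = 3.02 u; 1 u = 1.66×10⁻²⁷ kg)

ratio ≈ 5500

T = 2πm/(qB) is independent of speed, so T₂/T₁ = (m₂/q₂)/(m₁/q₁).
T_{triton}/T_{electron} = (5.01×10^-27/1e) / (9.11×10^-31/1e) = 5500.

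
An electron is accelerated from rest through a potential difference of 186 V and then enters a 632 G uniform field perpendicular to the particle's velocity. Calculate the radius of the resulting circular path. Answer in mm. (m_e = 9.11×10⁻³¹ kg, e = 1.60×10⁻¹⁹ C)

r ≈ 0.728 mm

The kinetic energy gained is K = qV = (1×1.60×10^-19)(186) = 2.98×10^-17 J.
v = √(2K/m) = 8.08×10^6 m/s.
r = mv/(qB) = (9.11×10^-31)(8.08×10^6) / [(1×1.60×10^-19)(0.0632)] = 7.28×10^-4 m.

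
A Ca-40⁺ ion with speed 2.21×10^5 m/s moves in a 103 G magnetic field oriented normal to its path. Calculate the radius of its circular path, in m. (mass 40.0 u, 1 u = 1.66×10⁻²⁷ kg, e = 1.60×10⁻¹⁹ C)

r ≈ 8.90 m

The magnetic force provides the centripetal force: qvB = mv²/r, so r = mv/(qB).
r = (6.64×10^-26 kg)(2.21×10^5 m/s) / [(1×1.60×10^-19 C)(0.0103 T)] = 8.90 m.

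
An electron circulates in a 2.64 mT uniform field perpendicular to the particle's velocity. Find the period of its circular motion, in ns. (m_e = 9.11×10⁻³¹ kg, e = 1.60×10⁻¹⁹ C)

T ≈ 13.6 ns

The cyclotron period is independent of speed: T = 2πm/(qB).
T = 2π(9.11×10^-31) / [(1×1.60×10^-19)(2.64×10^-3)] = 1.36×10^-8 s.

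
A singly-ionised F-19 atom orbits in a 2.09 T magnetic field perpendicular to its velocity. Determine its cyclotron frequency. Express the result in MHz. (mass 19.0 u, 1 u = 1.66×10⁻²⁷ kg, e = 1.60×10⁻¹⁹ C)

f ≈ 1.69 MHz

f = qB/(2πm) = (1×1.60×10^-19)(2.09) / [2π(3.15×10^-26)] = 1.69×10^6 Hz.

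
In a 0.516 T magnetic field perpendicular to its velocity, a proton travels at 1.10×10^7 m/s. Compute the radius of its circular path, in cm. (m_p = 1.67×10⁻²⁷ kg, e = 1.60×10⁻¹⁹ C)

The magnetic force provides the centripetal force: qvB = mv²/r, so r = mv/(qB).
r = (1.67×10^-27 kg)(1.10×10^7 m/s) / [(1×1.60×10^-19 C)(0.516 T)] = 0.223 m.

r ≈ 22.3 cm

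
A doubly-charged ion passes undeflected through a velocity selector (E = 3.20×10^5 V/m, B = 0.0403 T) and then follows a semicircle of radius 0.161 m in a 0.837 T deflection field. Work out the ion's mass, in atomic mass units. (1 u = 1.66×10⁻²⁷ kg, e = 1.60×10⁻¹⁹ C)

v = E/B₁ = 7.94×10^6 m/s.
From r = mv/(qB₂), m = qB₂r/v = (2×1.60×10^-19)(0.837)(0.161) / (7.94×10^6) = 5.43×10^-27 kg.
In atomic mass units: m = 5.43×10^-27 / 1.66×10^-27 = 3.27 u.

m ≈ 3.27 u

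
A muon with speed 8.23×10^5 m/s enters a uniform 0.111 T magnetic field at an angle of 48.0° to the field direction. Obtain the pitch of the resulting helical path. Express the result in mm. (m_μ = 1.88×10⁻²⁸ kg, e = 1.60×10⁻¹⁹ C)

The velocity component along B is v∥ = v cos48.0° = 5.51×10^5 m/s.
The cyclotron period T = 2πm/(qB) = 6.65×10^-8 s is set by m, q, B alone.
Pitch = v∥·T = (5.51×10^5)(6.65×10^-8) = 0.0366 m.

pitch ≈ 36.6 mm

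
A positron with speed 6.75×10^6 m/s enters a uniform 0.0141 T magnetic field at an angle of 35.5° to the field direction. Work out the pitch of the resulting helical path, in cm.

pitch ≈ 1.39 cm

The velocity component along B is v∥ = v cos35.5° = 5.50×10^6 m/s.
The cyclotron period T = 2πm/(qB) = 2.54×10^-9 s is set by m, q, B alone.
Pitch = v∥·T = (5.50×10^6)(2.54×10^-9) = 0.0139 m.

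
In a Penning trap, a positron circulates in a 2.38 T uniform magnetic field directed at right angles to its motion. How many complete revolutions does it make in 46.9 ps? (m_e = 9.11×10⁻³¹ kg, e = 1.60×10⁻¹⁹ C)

N = 3

T = 2πm/(qB) = 2π(9.11×10^-31) / [(1×1.60×10^-19)(2.38)] = 1.5031×10^-11 s.
N = t/T = 4.69×10^-11 / 1.5031×10^-11 ≈ 3.12, so 3 complete revolutions.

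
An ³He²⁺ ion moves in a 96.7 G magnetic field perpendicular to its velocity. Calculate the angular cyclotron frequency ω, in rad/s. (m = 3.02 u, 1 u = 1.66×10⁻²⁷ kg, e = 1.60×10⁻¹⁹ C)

ω = qB/m = (2×1.60×10^-19)(9.67×10^-3) / (5.01×10^-27) = 6.17×10^5 rad/s.

ω ≈ 6.17×10^5 rad/s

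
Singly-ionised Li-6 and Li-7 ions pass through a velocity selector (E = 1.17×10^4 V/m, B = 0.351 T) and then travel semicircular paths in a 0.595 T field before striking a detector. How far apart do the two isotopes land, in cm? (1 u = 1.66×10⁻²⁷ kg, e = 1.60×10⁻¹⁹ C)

Both emerge at v = E/B₁ = 3.33×10^4 m/s.
r = mv/(qB₂), so r₁ = 3.487×10^-3 m and r₂ = 4.069×10^-3 m, giving Δr = 5.81×10^-4 m.
After a semicircle each ion lands a diameter 2r from the entry slit, so the separation is 2Δr = 1.16×10^-3 m.

Δd ≈ 0.116 cm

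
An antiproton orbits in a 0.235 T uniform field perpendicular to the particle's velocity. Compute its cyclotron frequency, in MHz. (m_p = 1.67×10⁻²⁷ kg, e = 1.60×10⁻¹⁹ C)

f ≈ 3.58 MHz

f = qB/(2πm) = (1×1.60×10^-19)(0.235) / [2π(1.67×10^-27)] = 3.58×10^6 Hz.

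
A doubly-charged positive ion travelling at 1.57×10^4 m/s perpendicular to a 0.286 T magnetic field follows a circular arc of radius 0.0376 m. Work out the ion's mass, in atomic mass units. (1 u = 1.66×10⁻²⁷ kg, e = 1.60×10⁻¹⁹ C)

qvB = mv²/r ⇒ m = qBr/v.
m = (2×1.60×10^-19)(0.286)(0.0376) / (1.57×10^4) = 2.19×10^-25 kg = 132 u.

m ≈ 132 u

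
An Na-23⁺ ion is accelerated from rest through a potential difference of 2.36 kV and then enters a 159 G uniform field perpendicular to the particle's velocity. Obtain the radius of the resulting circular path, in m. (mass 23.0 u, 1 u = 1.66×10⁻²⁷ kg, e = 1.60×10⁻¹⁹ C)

The kinetic energy gained is K = qV = (1×1.60×10^-19)(2360) = 3.78×10^-16 J.
v = √(2K/m) = 1.41×10^5 m/s.
r = mv/(qB) = (3.82×10^-26)(1.41×10^5) / [(1×1.60×10^-19)(0.0159)] = 2.11 m.

r ≈ 2.11 m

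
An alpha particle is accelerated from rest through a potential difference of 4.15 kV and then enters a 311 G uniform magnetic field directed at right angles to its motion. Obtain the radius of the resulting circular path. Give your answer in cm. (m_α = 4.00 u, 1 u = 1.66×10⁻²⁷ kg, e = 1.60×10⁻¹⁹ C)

The kinetic energy gained is K = qV = (2×1.60×10^-19)(4150) = 1.33×10^-15 J.
v = √(2K/m) = 6.32×10^5 m/s.
r = mv/(qB) = (6.64×10^-27)(6.32×10^5) / [(2×1.60×10^-19)(0.0311)] = 0.422 m.

r ≈ 42.2 cm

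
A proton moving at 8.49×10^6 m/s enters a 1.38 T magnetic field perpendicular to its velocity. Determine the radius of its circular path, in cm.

r ≈ 6.42 cm

The magnetic force provides the centripetal force: qvB = mv²/r, so r = mv/(qB).
r = (1.67×10^-27 kg)(8.49×10^6 m/s) / [(1×1.60×10^-19 C)(1.38 T)] = 0.0642 m.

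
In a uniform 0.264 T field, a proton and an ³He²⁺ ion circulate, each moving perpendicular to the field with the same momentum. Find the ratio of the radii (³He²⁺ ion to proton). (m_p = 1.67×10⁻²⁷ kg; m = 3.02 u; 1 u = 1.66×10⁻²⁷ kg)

ratio ≈ 0.500

r = p/(qB) ⇒ at equal p, r ∝ 1/q.
r_{³He²⁺ ion}/r_{proton} = 0.500.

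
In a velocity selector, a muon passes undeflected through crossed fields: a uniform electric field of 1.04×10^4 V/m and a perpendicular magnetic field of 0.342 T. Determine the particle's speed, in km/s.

For zero net force, qE = qvB, so v = E/B.
v = (1.04×10^4) / (0.342) = 3.04×10^4 m/s.

v ≈ 30.4 km/s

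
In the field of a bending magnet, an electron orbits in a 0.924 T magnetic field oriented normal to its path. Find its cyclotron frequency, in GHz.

f ≈ 25.8 GHz

f = qB/(2πm) = (1×1.60×10^-19)(0.924) / [2π(9.11×10^-31)] = 2.58×10^10 Hz.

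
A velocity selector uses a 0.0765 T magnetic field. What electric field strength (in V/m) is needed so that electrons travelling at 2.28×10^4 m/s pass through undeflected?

E ≈ 1740 V/m

qE = qvB ⇒ E = vB = (2.28×10^4)(0.0765) = 1740 V/m.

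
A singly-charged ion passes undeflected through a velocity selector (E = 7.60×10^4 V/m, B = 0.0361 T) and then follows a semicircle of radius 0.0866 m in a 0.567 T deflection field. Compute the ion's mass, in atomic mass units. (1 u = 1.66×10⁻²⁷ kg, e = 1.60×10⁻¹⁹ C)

m ≈ 2.25 u

v = E/B₁ = 2.11×10^6 m/s.
From r = mv/(qB₂), m = qB₂r/v = (1×1.60×10^-19)(0.567)(0.0866) / (2.11×10^6) = 3.73×10^-27 kg.
In atomic mass units: m = 3.73×10^-27 / 1.66×10^-27 = 2.25 u.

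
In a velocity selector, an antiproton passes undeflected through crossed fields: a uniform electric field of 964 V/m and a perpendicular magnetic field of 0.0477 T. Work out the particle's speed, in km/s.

v ≈ 20.2 km/s

For zero net force, qE = qvB, so v = E/B.
v = (964) / (0.0477) = 2.02×10^4 m/s.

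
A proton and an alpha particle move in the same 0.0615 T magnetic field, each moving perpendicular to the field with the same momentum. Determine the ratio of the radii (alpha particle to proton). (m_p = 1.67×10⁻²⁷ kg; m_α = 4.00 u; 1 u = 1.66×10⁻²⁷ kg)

ratio ≈ 0.500

r = p/(qB) ⇒ at equal p, r ∝ 1/q.
r_{alpha particle}/r_{proton} = 0.500.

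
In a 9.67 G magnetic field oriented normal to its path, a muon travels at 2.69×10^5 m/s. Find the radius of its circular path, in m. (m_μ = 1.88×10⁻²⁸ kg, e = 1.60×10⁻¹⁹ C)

r ≈ 0.327 m

The magnetic force provides the centripetal force: qvB = mv²/r, so r = mv/(qB).
r = (1.88×10^-28 kg)(2.69×10^5 m/s) / [(1×1.60×10^-19 C)(9.67×10^-4 T)] = 0.327 m.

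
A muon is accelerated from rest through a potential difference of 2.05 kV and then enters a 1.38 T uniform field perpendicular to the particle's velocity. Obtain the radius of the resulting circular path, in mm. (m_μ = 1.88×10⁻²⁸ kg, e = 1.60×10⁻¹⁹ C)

r ≈ 1.59 mm

The kinetic energy gained is K = qV = (1×1.60×10^-19)(2050) = 3.28×10^-16 J.
v = √(2K/m) = 1.87×10^6 m/s.
r = mv/(qB) = (1.88×10^-28)(1.87×10^6) / [(1×1.60×10^-19)(1.38)] = 1.59×10^-3 m.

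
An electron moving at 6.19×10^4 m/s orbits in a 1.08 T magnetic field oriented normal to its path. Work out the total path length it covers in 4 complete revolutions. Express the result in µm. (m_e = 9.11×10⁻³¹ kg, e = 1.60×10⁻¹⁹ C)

r = mv/(qB) = 3.26×10^-7 m, so one revolution covers 2πr = 2.05×10^-6 m.
In 4 revolutions: L = 4·2πr = 8.20×10^-6 m.

L ≈ 8.20 µm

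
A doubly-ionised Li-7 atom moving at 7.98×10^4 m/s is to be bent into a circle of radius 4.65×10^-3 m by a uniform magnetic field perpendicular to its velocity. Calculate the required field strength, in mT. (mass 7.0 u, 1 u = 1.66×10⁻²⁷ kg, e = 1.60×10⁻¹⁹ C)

qvB = mv²/r gives B = mv/(qr).
B = (1.16×10^-26)(7.98×10^4) / [(2×1.60×10^-19)(4.65×10^-3)] = 0.623 T.

B ≈ 623 mT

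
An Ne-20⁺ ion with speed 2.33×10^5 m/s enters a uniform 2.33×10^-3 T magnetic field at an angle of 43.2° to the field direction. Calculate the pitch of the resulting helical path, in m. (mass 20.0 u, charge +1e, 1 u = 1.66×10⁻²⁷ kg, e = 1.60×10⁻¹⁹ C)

The velocity component along B is v∥ = v cos43.2° = 1.70×10^5 m/s.
The cyclotron period T = 2πm/(qB) = 5.60×10^-4 s is set by m, q, B alone.
Pitch = v∥·T = (1.70×10^5)(5.60×10^-4) = 95.0 m.

pitch ≈ 95.0 m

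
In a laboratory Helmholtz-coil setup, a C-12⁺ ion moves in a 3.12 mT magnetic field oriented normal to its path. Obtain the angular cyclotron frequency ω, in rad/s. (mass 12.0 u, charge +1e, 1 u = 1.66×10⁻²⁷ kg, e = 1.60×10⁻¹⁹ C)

ω ≈ 2.51×10^4 rad/s

ω = qB/m = (1×1.60×10^-19)(3.12×10^-3) / (1.99×10^-26) = 2.51×10^4 rad/s.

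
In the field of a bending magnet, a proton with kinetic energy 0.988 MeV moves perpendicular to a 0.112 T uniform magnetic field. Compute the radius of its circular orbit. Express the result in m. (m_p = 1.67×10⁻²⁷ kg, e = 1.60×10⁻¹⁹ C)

Convert the energy: K = 0.988 MeV = 1.58×10^-13 J.
v = √(2K/m) = √(2·1.58×10^-13/1.67×10^-27) = 1.38×10^7 m/s.
r = mv/(qB) = (1.67×10^-27)(1.38×10^7) / [(1×1.60×10^-19)(0.112)] = 1.28 m.

r ≈ 1.28 m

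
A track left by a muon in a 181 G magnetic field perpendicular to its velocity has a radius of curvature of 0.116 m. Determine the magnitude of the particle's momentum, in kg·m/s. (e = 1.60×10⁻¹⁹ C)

p ≈ 3.36×10^-22 kg·m/s

Since qvB = mv²/r, the momentum p = mv = qBr.
p = (1×1.60×10^-19)(0.0181)(0.116) = 3.36×10^-22 kg·m/s.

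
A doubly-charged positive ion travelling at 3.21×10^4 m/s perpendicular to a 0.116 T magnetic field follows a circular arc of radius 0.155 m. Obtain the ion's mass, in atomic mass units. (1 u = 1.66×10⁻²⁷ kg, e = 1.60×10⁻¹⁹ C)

m ≈ 108 u

qvB = mv²/r ⇒ m = qBr/v.
m = (2×1.60×10^-19)(0.116)(0.155) / (3.21×10^4) = 1.79×10^-25 kg = 108 u.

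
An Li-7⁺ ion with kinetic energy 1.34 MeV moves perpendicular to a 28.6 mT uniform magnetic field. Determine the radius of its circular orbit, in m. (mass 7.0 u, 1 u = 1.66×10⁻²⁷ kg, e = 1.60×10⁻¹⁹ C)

Convert the energy: K = 1.34 MeV = 2.14×10^-13 J.
v = √(2K/m) = √(2·2.14×10^-13/1.16×10^-26) = 6.07×10^6 m/s.
r = mv/(qB) = (1.16×10^-26)(6.07×10^6) / [(1×1.60×10^-19)(0.0286)] = 15.4 m.

r ≈ 15.4 m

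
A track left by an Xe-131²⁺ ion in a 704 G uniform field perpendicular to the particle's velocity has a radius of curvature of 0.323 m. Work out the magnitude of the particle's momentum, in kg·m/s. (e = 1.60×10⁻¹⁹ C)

p ≈ 7.28×10^-21 kg·m/s

Since qvB = mv²/r, the momentum p = mv = qBr.
p = (2×1.60×10^-19)(0.0704)(0.323) = 7.28×10^-21 kg·m/s.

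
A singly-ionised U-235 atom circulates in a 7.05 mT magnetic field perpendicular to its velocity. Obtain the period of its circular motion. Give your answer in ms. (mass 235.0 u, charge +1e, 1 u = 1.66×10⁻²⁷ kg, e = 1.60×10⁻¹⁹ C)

T ≈ 2.17 ms

The cyclotron period is independent of speed: T = 2πm/(qB).
T = 2π(3.90×10^-25) / [(1×1.60×10^-19)(7.05×10^-3)] = 2.17×10^-3 s.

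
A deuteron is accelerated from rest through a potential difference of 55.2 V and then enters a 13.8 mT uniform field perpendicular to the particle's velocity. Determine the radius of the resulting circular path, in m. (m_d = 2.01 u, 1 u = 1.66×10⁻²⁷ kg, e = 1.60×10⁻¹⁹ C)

r ≈ 0.110 m

The kinetic energy gained is K = qV = (1×1.60×10^-19)(55.2) = 8.83×10^-18 J.
v = √(2K/m) = 7.28×10^4 m/s.
r = mv/(qB) = (3.34×10^-27)(7.28×10^4) / [(1×1.60×10^-19)(0.0138)] = 0.110 m.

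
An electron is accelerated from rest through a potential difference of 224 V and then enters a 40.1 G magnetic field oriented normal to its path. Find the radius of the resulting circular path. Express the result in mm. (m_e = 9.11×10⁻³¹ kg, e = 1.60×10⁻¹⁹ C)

The kinetic energy gained is K = qV = (1×1.60×10^-19)(224) = 3.58×10^-17 J.
v = √(2K/m) = 8.87×10^6 m/s.
r = mv/(qB) = (9.11×10^-31)(8.87×10^6) / [(1×1.60×10^-19)(4.01×10^-3)] = 0.0126 m.

r ≈ 12.6 mm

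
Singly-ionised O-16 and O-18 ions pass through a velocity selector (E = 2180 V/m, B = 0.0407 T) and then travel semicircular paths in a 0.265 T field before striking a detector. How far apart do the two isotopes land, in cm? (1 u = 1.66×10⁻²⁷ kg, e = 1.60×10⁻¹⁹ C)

Δd ≈ 0.839 cm

Both emerge at v = E/B₁ = 5.36×10^4 m/s.
r = mv/(qB₂), so r₁ = 0.03355 m and r₂ = 0.03775 m, giving Δr = 4.19×10^-3 m.
After a semicircle each ion lands a diameter 2r from the entry slit, so the separation is 2Δr = 8.39×10^-3 m.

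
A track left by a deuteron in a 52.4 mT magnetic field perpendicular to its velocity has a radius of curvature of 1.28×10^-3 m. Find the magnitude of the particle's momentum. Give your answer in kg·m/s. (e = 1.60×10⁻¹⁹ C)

p ≈ 1.07×10^-23 kg·m/s

Since qvB = mv²/r, the momentum p = mv = qBr.
p = (1×1.60×10^-19)(0.0524)(1.28×10^-3) = 1.07×10^-23 kg·m/s.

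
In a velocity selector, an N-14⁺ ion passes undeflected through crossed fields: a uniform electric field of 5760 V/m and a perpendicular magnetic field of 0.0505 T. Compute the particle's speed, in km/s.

For zero net force, qE = qvB, so v = E/B.
v = (5760) / (0.0505) = 1.14×10^5 m/s.

v ≈ 114 km/s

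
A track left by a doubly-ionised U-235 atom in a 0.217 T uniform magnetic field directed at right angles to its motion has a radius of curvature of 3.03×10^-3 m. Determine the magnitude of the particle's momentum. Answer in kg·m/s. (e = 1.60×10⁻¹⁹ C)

Since qvB = mv²/r, the momentum p = mv = qBr.
p = (2×1.60×10^-19)(0.217)(3.03×10^-3) = 2.10×10^-22 kg·m/s.

p ≈ 2.10×10^-22 kg·m/s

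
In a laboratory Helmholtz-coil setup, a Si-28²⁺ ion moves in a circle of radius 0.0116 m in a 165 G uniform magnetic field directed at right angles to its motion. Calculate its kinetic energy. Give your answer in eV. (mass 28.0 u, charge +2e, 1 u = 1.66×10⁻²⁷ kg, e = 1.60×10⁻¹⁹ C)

v = qBr/m = (2×1.60×10^-19)(0.0165)(0.0116) / (4.65×10^-26) = 1320 m/s.
K = ½mv² = 0.5·(4.65×10^-26)·(1320)² = 4.04×10^-20 J = 0.252 eV.

K ≈ 0.252 eV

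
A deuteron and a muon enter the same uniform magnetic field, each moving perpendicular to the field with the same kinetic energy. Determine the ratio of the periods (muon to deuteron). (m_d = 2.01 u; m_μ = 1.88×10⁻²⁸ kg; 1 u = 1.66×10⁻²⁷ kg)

T = 2πm/(qB) is independent of speed, so T₂/T₁ = (m₂/q₂)/(m₁/q₁).
T_{muon}/T_{deuteron} = (1.88×10^-28/1e) / (3.34×10^-27/1e) = 0.0563.

ratio ≈ 0.0563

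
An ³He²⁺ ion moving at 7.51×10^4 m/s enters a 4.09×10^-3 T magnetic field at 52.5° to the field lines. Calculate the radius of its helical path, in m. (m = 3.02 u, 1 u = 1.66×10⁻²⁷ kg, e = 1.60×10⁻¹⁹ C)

Only the perpendicular component v⊥ = v sin52.5° = 5.96×10^4 m/s is bent by the field.
r = m v⊥ /(qB) = (5.01×10^-27)(5.96×10^4) / [(2×1.60×10^-19)(4.09×10^-3)] = 0.228 m.

r ≈ 0.228 m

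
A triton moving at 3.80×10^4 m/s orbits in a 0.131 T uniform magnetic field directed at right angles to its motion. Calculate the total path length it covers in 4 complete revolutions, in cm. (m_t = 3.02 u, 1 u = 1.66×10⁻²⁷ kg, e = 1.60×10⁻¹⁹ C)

r = mv/(qB) = 9.09×10^-3 m, so one revolution covers 2πr = 0.0571 m.
In 4 revolutions: L = 4·2πr = 0.228 m.

L ≈ 22.8 cm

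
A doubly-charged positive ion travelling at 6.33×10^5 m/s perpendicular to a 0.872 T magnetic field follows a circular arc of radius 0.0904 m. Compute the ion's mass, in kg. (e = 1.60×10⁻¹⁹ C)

m ≈ 3.99×10^-26 kg

qvB = mv²/r ⇒ m = qBr/v.
m = (2×1.60×10^-19)(0.872)(0.0904) / (6.33×10^5) = 3.99×10^-26 kg.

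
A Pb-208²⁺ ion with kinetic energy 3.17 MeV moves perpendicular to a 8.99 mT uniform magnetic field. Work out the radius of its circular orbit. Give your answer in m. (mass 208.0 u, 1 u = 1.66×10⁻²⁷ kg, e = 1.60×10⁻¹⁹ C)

r ≈ 206 m

Convert the energy: K = 3.17 MeV = 5.07×10^-13 J.
v = √(2K/m) = √(2·5.07×10^-13/3.45×10^-25) = 1.71×10^6 m/s.
r = mv/(qB) = (3.45×10^-25)(1.71×10^6) / [(2×1.60×10^-19)(8.99×10^-3)] = 206 m.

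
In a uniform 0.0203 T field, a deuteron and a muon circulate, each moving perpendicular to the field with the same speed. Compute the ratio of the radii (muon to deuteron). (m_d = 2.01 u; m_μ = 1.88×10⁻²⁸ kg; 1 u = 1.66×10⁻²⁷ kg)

r = mv/(qB) ⇒ at equal v, r ∝ m/q.
r_{muon}/r_{deuteron} = 0.0563.

ratio ≈ 0.0563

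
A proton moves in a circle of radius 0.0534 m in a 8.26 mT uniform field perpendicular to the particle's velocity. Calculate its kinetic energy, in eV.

v = qBr/m = (1×1.60×10^-19)(8.26×10^-3)(0.0534) / (1.67×10^-27) = 4.23×10^4 m/s.
K = ½mv² = 0.5·(1.67×10^-27)·(4.23×10^4)² = 1.49×10^-18 J = 9.32 eV.

K ≈ 9.32 eV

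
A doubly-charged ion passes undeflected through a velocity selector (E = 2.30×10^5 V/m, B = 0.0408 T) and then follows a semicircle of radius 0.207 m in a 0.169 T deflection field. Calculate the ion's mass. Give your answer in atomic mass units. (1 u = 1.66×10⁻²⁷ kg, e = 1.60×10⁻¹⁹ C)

v = E/B₁ = 5.64×10^6 m/s.
From r = mv/(qB₂), m = qB₂r/v = (2×1.60×10^-19)(0.169)(0.207) / (5.64×10^6) = 1.99×10^-27 kg.
In atomic mass units: m = 1.99×10^-27 / 1.66×10^-27 = 1.20 u.

m ≈ 1.20 u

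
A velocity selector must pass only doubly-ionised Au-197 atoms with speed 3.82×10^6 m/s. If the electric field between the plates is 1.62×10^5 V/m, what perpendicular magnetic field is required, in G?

qE = qvB ⇒ B = E/v = (1.62×10^5) / (3.82×10^6) = 0.0424 T.

B ≈ 424 G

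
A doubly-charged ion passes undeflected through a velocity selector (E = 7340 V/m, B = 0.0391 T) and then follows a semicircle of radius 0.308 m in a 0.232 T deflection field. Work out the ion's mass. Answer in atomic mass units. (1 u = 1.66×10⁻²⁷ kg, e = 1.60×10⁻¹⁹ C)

m ≈ 73.4 u

v = E/B₁ = 1.88×10^5 m/s.
From r = mv/(qB₂), m = qB₂r/v = (2×1.60×10^-19)(0.232)(0.308) / (1.88×10^5) = 1.22×10^-25 kg.
In atomic mass units: m = 1.22×10^-25 / 1.66×10^-27 = 73.4 u.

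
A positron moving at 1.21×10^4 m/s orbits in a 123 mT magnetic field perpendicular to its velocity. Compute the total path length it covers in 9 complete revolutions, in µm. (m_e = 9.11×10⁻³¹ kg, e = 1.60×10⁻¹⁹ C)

r = mv/(qB) = 5.60×10^-7 m, so one revolution covers 2πr = 3.52×10^-6 m.
In 9 revolutions: L = 9·2πr = 3.17×10^-5 m.

L ≈ 31.7 µm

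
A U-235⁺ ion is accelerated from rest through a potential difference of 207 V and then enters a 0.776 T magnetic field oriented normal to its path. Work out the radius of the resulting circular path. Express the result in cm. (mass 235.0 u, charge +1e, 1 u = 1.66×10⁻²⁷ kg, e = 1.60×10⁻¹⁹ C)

The kinetic energy gained is K = qV = (1×1.60×10^-19)(207) = 3.31×10^-17 J.
v = √(2K/m) = 1.30×10^4 m/s.
r = mv/(qB) = (3.90×10^-25)(1.30×10^4) / [(1×1.60×10^-19)(0.776)] = 0.0409 m.

r ≈ 4.09 cm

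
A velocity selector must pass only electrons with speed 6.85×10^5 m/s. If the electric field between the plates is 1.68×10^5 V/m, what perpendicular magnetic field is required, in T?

qE = qvB ⇒ B = E/v = (1.68×10^5) / (6.85×10^5) = 0.245 T.

B ≈ 0.245 T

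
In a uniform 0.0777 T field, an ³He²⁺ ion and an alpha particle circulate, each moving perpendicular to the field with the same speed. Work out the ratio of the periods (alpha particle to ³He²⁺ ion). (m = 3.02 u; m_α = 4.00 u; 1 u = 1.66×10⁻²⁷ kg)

ratio ≈ 1.32

T = 2πm/(qB) is independent of speed, so T₂/T₁ = (m₂/q₂)/(m₁/q₁).
T_{alpha particle}/T_{³He²⁺ ion} = (6.64×10^-27/2e) / (5.01×10^-27/2e) = 1.32.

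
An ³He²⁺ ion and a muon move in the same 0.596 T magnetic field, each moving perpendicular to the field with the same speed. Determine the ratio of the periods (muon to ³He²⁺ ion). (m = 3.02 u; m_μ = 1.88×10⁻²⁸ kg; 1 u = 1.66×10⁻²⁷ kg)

T = 2πm/(qB) is independent of speed, so T₂/T₁ = (m₂/q₂)/(m₁/q₁).
T_{muon}/T_{³He²⁺ ion} = (1.88×10^-28/1e) / (5.01×10^-27/2e) = 0.0750.

ratio ≈ 0.0750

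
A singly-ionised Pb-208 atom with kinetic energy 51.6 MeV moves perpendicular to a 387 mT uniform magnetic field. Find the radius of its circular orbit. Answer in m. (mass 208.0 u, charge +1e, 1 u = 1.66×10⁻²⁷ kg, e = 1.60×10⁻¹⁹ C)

Convert the energy: K = 51.6 MeV = 8.26×10^-12 J.
v = √(2K/m) = √(2·8.26×10^-12/3.45×10^-25) = 6.92×10^6 m/s.
r = mv/(qB) = (3.45×10^-25)(6.92×10^6) / [(1×1.60×10^-19)(0.387)] = 38.6 m.

r ≈ 38.6 m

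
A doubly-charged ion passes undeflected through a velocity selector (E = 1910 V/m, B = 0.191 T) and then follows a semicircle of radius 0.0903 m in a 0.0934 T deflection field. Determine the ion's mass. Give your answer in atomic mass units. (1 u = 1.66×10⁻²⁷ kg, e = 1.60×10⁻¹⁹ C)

v = E/B₁ = 1.00×10^4 m/s.
From r = mv/(qB₂), m = qB₂r/v = (2×1.60×10^-19)(0.0934)(0.0903) / (1.00×10^4) = 2.70×10^-25 kg.
In atomic mass units: m = 2.70×10^-25 / 1.66×10^-27 = 163 u.

m ≈ 163 u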